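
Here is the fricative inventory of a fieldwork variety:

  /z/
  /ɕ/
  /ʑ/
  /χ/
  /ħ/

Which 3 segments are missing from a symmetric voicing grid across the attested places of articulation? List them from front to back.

/s/, /ʁ/, /ʕ/

alveolar: voiceless —, voiced /z/.
alveolo-palatal: voiceless /ɕ/, voiced /ʑ/.
uvular: voiceless /χ/, voiced —.
pharyngeal: voiceless /ħ/, voiced —.
Gaps, from front to back: alveolar lacks voiceless (/s/); uvular lacks voiced (/ʁ/); pharyngeal lacks voiced (/ʕ/).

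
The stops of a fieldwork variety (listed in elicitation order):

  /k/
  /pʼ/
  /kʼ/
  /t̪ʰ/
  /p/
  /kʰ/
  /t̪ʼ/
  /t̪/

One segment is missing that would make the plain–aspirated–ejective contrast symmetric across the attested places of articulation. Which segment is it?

Plain: /p/ (bilabial), /t̪/ (dental), /k/ (velar).
Aspirated: /t̪ʰ/ (dental), /kʰ/ (velar).
Ejective: /pʼ/ (bilabial), /t̪ʼ/ (dental), /kʼ/ (velar).
The bilabial row has no aspirated member, so the gap is the aspirated bilabial stop /pʰ/.

/pʰ/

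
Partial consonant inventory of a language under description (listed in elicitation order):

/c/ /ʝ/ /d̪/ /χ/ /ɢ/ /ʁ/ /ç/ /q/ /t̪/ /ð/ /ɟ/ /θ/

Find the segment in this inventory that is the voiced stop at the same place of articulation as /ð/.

/ð/ is a voiced dental fricative.
The voiced stop at the same place is a voiced dental stop — in this inventory, /d̪/.

/d̪/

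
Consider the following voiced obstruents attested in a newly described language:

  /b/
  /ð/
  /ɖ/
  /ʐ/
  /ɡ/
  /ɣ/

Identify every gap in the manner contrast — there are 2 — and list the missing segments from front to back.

/β/, /d̪/

bilabial: stop /b/, fricative —.
dental: stop —, fricative /ð/.
retroflex: stop /ɖ/, fricative /ʐ/.
velar: stop /ɡ/, fricative /ɣ/.
Gaps, from front to back: bilabial lacks fricative (/β/); dental lacks stop (/d̪/).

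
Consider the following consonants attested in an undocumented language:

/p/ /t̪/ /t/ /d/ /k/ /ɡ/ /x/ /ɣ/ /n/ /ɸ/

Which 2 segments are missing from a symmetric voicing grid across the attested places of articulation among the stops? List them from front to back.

bilabial: voiceless /p/, voiced —.
dental: voiceless /t̪/, voiced —.
alveolar: voiceless /t/, voiced /d/.
velar: voiceless /k/, voiced /ɡ/.
Gaps, from front to back: bilabial lacks voiced (/b/); dental lacks voiced (/d̪/).

/b/, /d̪/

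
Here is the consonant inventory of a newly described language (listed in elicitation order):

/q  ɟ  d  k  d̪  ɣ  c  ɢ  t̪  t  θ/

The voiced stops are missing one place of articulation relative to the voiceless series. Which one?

place of articulation  voiceless  voiced  
dental            t̪        d̪      
alveolar          t         d       
palatal           c         ɟ       
velar             k         —       
uvular            q         ɢ       
Every place of articulation has a voiced member except velar, where /ɡ/ would be expected.

velar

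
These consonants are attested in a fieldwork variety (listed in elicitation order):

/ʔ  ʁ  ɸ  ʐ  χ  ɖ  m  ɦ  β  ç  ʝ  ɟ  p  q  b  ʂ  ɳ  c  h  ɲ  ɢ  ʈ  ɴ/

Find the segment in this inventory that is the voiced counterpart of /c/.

/ɟ/

/c/ is a voiceless palatal stop.
The voiced counterpart is a voiced palatal stop — in this inventory, /ɟ/.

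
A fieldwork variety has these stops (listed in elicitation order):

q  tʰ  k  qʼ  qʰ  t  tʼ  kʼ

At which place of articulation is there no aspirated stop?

Plain: /t/ (alveolar), /k/ (velar), /q/ (uvular).
Aspirated: /tʰ/ (alveolar), /qʰ/ (uvular).
Ejective: /tʼ/ (alveolar), /kʼ/ (velar), /qʼ/ (uvular).
Every place of articulation has an aspirated member except velar, where /kʰ/ would be expected.

velar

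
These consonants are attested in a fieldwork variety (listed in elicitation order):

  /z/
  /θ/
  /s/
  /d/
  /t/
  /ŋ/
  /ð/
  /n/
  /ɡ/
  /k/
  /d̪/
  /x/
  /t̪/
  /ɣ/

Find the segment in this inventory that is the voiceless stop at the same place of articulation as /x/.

/k/

/x/ is a voiceless velar fricative.
The voiceless stop at the same place is a voiceless velar stop — in this inventory, /k/.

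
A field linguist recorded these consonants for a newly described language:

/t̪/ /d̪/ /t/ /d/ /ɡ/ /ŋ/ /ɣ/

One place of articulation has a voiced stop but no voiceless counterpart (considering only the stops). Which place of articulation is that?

velar

dental: voiceless /t̪/, voiced /d̪/.
alveolar: voiceless /t/, voiced /d/.
velar: voiceless —, voiced /ɡ/.
Every place of articulation has a voiceless member except velar, where /k/ would be expected.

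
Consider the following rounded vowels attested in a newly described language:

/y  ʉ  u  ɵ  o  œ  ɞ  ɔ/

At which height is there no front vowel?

high-mid

high: front /y/, central /ʉ/, back /u/.
high-mid: front —, central /ɵ/, back /o/.
low-mid: front /œ/, central /ɞ/, back /ɔ/.
Every height has a front member except high-mid, where /ø/ would be expected.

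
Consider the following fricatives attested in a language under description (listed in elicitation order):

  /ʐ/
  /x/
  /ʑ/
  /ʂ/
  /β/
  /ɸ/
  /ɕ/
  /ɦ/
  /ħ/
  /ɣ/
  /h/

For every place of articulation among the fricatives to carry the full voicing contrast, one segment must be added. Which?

/ʕ/

place of articulation  voiceless  voiced  
bilabial          ɸ         β       
retroflex         ʂ         ʐ       
alveolo-palatal   ɕ         ʑ       
velar             x         ɣ       
pharyngeal        ħ         —       
glottal           h         ɦ       
The pharyngeal row has no voiced member, so the gap is the voiced pharyngeal fricative /ʕ/.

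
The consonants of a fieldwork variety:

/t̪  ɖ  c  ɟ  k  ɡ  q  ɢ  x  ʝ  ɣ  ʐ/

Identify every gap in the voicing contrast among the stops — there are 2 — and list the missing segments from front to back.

dental: voiceless /t̪/, voiced —.
retroflex: voiceless —, voiced /ɖ/.
palatal: voiceless /c/, voiced /ɟ/.
velar: voiceless /k/, voiced /ɡ/.
uvular: voiceless /q/, voiced /ɢ/.
Gaps, from front to back: dental lacks voiced (/d̪/); retroflex lacks voiceless (/ʈ/).

/d̪/, /ʈ/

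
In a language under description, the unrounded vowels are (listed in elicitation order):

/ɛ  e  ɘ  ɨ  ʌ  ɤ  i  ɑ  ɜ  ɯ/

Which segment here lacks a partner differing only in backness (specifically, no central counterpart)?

/ɑ/

High: /i/ ~ /ɨ/ ~ /ɯ/
High-mid: /e/ ~ /ɘ/ ~ /ɤ/
Low-mid: /ɛ/ ~ /ɜ/ ~ /ʌ/
Low: only /ɑ/ (back); no central partner.
So /ɑ/ is the unpaired segment.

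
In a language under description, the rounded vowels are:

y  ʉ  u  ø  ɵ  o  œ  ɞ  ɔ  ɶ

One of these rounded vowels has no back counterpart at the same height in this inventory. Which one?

High: /y/ ~ /ʉ/ ~ /u/
High-mid: /ø/ ~ /ɵ/ ~ /o/
Low-mid: /œ/ ~ /ɞ/ ~ /ɔ/
Low: only /ɶ/ (front); no back partner.
So /ɶ/ is the unpaired segment.

/ɶ/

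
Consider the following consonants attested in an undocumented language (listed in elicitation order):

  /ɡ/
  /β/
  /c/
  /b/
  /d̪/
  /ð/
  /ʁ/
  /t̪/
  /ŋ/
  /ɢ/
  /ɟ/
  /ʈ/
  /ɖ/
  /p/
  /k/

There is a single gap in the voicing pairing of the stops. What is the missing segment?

/q/

bilabial: voiceless /p/, voiced /b/.
dental: voiceless /t̪/, voiced /d̪/.
retroflex: voiceless /ʈ/, voiced /ɖ/.
palatal: voiceless /c/, voiced /ɟ/.
velar: voiceless /k/, voiced /ɡ/.
uvular: voiceless —, voiced /ɢ/.
The uvular row has no voiceless member, so the gap is the voiceless uvular stop /q/.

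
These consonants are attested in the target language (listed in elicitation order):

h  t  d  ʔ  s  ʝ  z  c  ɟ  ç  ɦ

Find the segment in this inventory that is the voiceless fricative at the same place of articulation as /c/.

/ç/

/c/ is a voiceless palatal stop.
The voiceless fricative at the same place is a voiceless palatal fricative — in this inventory, /ç/.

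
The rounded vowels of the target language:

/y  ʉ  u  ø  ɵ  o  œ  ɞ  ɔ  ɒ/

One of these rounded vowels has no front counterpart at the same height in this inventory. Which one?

High: /y/ ~ /ʉ/ ~ /u/
High-mid: /ø/ ~ /ɵ/ ~ /o/
Low-mid: /œ/ ~ /ɞ/ ~ /ɔ/
Low: only /ɒ/ (back); no front partner.
So /ɒ/ is the unpaired segment.

/ɒ/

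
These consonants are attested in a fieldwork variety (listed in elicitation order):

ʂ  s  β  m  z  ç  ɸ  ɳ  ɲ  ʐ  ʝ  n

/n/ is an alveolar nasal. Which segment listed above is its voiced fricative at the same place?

The voiced fricative at the same place is a voiced alveolar fricative — in this inventory, /z/.

/z/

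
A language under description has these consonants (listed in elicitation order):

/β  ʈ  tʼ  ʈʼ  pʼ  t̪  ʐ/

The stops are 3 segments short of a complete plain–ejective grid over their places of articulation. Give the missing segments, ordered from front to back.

/p/, /t̪ʼ/, /t/

bilabial: plain —, ejective /pʼ/.
dental: plain /t̪/, ejective —.
alveolar: plain —, ejective /tʼ/.
retroflex: plain /ʈ/, ejective /ʈʼ/.
Gaps, from front to back: bilabial lacks plain (/p/); dental lacks ejective (/t̪ʼ/); alveolar lacks plain (/t/).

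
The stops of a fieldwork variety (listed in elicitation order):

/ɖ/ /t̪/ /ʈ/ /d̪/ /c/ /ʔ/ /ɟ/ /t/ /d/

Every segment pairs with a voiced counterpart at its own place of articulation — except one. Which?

/ʔ/

Dental: /t̪/ ~ /d̪/
Alveolar: /t/ ~ /d/
Retroflex: /ʈ/ ~ /ɖ/
Palatal: /c/ ~ /ɟ/
Glottal: only /ʔ/ (voiceless); no voiced partner.
So /ʔ/ is the unpaired segment.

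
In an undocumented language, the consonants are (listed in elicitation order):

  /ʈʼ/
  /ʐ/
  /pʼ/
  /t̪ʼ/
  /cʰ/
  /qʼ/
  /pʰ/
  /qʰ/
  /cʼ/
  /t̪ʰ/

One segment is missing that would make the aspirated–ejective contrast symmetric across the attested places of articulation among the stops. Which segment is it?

/ʈʰ/

place of articulation  aspirated  ejective
bilabial          pʰ        pʼ      
dental            t̪ʰ       t̪ʼ     
retroflex         —         ʈʼ      
palatal           cʰ        cʼ      
uvular            qʰ        qʼ      
The retroflex row has no aspirated member, so the gap is the aspirated retroflex stop /ʈʰ/.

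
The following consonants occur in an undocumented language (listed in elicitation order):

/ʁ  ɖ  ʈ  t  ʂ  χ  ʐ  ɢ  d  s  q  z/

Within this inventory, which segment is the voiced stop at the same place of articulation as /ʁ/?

/ʁ/ is a voiced uvular fricative.
The voiced stop at the same place is a voiced uvular stop — in this inventory, /ɢ/.

/ɢ/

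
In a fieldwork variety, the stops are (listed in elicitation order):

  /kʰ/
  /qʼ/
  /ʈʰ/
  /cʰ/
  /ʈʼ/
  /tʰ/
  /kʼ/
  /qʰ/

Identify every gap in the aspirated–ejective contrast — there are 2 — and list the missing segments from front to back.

/tʼ/, /cʼ/

place of articulation  aspirated  ejective
alveolar          tʰ        —       
retroflex         ʈʰ        ʈʼ      
palatal           cʰ        —       
velar             kʰ        kʼ      
uvular            qʰ        qʼ      
Gaps, from front to back: alveolar lacks ejective (/tʼ/); palatal lacks ejective (/cʼ/).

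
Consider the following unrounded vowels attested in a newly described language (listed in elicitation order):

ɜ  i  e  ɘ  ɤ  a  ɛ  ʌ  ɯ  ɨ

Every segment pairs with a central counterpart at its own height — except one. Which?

/a/

High: /i/ ~ /ɨ/ ~ /ɯ/
High-mid: /e/ ~ /ɘ/ ~ /ɤ/
Low-mid: /ɛ/ ~ /ɜ/ ~ /ʌ/
Low: only /a/ (front); no central partner.
So /a/ is the unpaired segment.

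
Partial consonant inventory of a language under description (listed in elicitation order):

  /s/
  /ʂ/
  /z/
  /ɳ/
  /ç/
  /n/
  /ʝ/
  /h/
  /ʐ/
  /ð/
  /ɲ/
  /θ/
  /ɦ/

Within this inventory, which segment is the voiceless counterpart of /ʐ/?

/ʂ/

/ʐ/ is a voiced retroflex fricative.
The voiceless counterpart is a voiceless retroflex fricative — in this inventory, /ʂ/.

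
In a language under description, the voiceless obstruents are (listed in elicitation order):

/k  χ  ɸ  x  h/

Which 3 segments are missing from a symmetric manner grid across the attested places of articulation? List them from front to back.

place of articulation  stop      fricative
bilabial          —         ɸ       
velar             k         x       
uvular            —         χ       
glottal           —         h       
Gaps, from front to back: bilabial lacks stop (/p/); uvular lacks stop (/q/); glottal lacks stop (/ʔ/).

/p/, /q/, /ʔ/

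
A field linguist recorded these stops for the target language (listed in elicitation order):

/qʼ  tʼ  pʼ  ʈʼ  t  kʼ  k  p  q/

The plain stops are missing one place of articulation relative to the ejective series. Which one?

Plain: /p/ (bilabial), /t/ (alveolar), /k/ (velar), /q/ (uvular).
Ejective: /pʼ/ (bilabial), /tʼ/ (alveolar), /ʈʼ/ (retroflex), /kʼ/ (velar), /qʼ/ (uvular).
Every place of articulation has a plain member except retroflex, where /ʈ/ would be expected.

retroflex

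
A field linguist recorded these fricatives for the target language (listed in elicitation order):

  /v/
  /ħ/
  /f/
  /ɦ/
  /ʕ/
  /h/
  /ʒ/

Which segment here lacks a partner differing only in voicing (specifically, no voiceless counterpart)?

/ʒ/

Labiodental: /f/ ~ /v/
Pharyngeal: /ħ/ ~ /ʕ/
Glottal: /h/ ~ /ɦ/
Postalveolar: only /ʒ/ (voiced); no voiceless partner.
So /ʒ/ is the unpaired segment.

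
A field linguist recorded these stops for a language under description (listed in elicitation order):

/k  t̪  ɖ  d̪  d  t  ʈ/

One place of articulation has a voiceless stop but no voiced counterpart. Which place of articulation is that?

Voiceless: /t̪/ (dental), /t/ (alveolar), /ʈ/ (retroflex), /k/ (velar).
Voiced: /d̪/ (dental), /d/ (alveolar), /ɖ/ (retroflex).
Every place of articulation has a voiced member except velar, where /ɡ/ would be expected.

velar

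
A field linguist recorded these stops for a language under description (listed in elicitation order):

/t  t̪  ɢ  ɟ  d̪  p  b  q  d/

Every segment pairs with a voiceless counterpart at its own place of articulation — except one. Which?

/ɟ/

Bilabial: /p/ ~ /b/
Dental: /t̪/ ~ /d̪/
Alveolar: /t/ ~ /d/
Uvular: /q/ ~ /ɢ/
Palatal: only /ɟ/ (voiced); no voiceless partner.
So /ɟ/ is the unpaired segment.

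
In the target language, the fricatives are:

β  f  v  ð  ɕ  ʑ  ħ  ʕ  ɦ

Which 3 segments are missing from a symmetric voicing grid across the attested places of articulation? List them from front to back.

/ɸ/, /θ/, /h/

bilabial: voiceless —, voiced /β/.
labiodental: voiceless /f/, voiced /v/.
dental: voiceless —, voiced /ð/.
alveolo-palatal: voiceless /ɕ/, voiced /ʑ/.
pharyngeal: voiceless /ħ/, voiced /ʕ/.
glottal: voiceless —, voiced /ɦ/.
Gaps, from front to back: bilabial lacks voiceless (/ɸ/); dental lacks voiceless (/θ/); glottal lacks voiceless (/h/).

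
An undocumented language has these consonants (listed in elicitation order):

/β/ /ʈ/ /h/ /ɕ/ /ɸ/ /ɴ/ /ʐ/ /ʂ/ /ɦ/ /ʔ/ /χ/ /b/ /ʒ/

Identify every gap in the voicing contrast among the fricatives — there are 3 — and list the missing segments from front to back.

/ʃ/, /ʑ/, /ʁ/

Voiceless: /ɸ/ (bilabial), /ʂ/ (retroflex), /ɕ/ (alveolo-palatal), /χ/ (uvular), /h/ (glottal).
Voiced: /β/ (bilabial), /ʒ/ (postalveolar), /ʐ/ (retroflex), /ɦ/ (glottal).
Gaps, from front to back: postalveolar lacks voiceless (/ʃ/); alveolo-palatal lacks voiced (/ʑ/); uvular lacks voiced (/ʁ/).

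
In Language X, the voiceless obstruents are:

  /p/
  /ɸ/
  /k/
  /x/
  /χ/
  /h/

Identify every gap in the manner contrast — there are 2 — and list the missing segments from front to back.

place of articulation  stop      fricative
bilabial          p         ɸ       
velar             k         x       
uvular            —         χ       
glottal           —         h       
Gaps, from front to back: uvular lacks stop (/q/); glottal lacks stop (/ʔ/).

/q/, /ʔ/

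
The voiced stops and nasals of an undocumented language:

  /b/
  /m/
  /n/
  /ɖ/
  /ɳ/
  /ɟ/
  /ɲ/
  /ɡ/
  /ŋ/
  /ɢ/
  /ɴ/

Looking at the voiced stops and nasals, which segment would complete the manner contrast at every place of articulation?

/d/

Oral stop: /b/ (bilabial), /ɖ/ (retroflex), /ɟ/ (palatal), /ɡ/ (velar), /ɢ/ (uvular).
Nasal: /m/ (bilabial), /n/ (alveolar), /ɳ/ (retroflex), /ɲ/ (palatal), /ŋ/ (velar), /ɴ/ (uvular).
The alveolar row has no oral stop member, so the gap is the alveolar oral stop /d/.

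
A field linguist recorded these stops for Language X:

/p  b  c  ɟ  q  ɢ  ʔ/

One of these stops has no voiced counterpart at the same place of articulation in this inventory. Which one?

/ʔ/

Bilabial: /p/ ~ /b/
Palatal: /c/ ~ /ɟ/
Uvular: /q/ ~ /ɢ/
Glottal: only /ʔ/ (voiceless); no voiced partner.
So /ʔ/ is the unpaired segment.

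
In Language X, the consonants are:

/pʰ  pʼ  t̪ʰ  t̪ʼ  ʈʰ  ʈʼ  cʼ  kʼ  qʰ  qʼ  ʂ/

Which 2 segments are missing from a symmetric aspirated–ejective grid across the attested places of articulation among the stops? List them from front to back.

/cʰ/, /kʰ/

bilabial: aspirated /pʰ/, ejective /pʼ/.
dental: aspirated /t̪ʰ/, ejective /t̪ʼ/.
retroflex: aspirated /ʈʰ/, ejective /ʈʼ/.
palatal: aspirated —, ejective /cʼ/.
velar: aspirated —, ejective /kʼ/.
uvular: aspirated /qʰ/, ejective /qʼ/.
Gaps, from front to back: palatal lacks aspirated (/cʰ/); velar lacks aspirated (/kʰ/).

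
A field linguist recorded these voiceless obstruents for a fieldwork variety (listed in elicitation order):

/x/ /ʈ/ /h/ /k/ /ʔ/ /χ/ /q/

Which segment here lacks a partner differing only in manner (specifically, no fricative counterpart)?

/ʈ/

Velar: /k/ ~ /x/
Uvular: /q/ ~ /χ/
Glottal: /ʔ/ ~ /h/
Retroflex: only /ʈ/ (stop); no fricative partner.
So /ʈ/ is the unpaired segment.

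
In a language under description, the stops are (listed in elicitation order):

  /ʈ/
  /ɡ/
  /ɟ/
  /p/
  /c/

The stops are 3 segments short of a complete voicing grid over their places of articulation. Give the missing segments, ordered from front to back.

bilabial: voiceless /p/, voiced —.
retroflex: voiceless /ʈ/, voiced —.
palatal: voiceless /c/, voiced /ɟ/.
velar: voiceless —, voiced /ɡ/.
Gaps, from front to back: bilabial lacks voiced (/b/); retroflex lacks voiced (/ɖ/); velar lacks voiceless (/k/).

/b/, /ɖ/, /k/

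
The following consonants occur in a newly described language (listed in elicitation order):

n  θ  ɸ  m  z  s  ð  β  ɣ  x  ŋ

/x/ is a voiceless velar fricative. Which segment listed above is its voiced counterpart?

/ɣ/

The voiced counterpart is a voiced velar fricative — in this inventory, /ɣ/.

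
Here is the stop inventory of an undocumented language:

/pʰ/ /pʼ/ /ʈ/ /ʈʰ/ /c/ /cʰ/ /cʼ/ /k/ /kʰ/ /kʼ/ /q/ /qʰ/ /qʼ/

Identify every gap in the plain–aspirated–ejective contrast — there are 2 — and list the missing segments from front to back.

place of articulation  plain     aspirated  ejective
bilabial          —         pʰ        pʼ      
retroflex         ʈ         ʈʰ        —       
palatal           c         cʰ        cʼ      
velar             k         kʰ        kʼ      
uvular            q         qʰ        qʼ      
Gaps, from front to back: bilabial lacks plain (/p/); retroflex lacks ejective (/ʈʼ/).

/p/, /ʈʼ/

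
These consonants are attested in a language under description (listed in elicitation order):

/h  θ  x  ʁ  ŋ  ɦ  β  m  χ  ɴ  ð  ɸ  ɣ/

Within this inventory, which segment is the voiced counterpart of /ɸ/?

/ɸ/ is a voiceless bilabial fricative.
The voiced counterpart is a voiced bilabial fricative — in this inventory, /β/.

/β/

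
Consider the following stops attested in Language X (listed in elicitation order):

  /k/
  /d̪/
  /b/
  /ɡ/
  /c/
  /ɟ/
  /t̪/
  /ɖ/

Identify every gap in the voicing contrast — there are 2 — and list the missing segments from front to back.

/p/, /ʈ/

bilabial: voiceless —, voiced /b/.
dental: voiceless /t̪/, voiced /d̪/.
retroflex: voiceless —, voiced /ɖ/.
palatal: voiceless /c/, voiced /ɟ/.
velar: voiceless /k/, voiced /ɡ/.
Gaps, from front to back: bilabial lacks voiceless (/p/); retroflex lacks voiceless (/ʈ/).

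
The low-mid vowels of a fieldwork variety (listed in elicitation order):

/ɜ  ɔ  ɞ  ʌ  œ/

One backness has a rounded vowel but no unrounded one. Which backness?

Unrounded: /ɜ/ (central), /ʌ/ (back).
Rounded: /œ/ (front), /ɞ/ (central), /ɔ/ (back).
Every backness has an unrounded member except front, where /ɛ/ would be expected.

front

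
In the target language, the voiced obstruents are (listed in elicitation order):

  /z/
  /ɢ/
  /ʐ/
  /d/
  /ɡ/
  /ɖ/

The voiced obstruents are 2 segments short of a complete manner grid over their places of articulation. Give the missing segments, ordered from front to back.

place of articulation  stop      fricative
alveolar          d         z       
retroflex         ɖ         ʐ       
velar             ɡ         —       
uvular            ɢ         —       
Gaps, from front to back: velar lacks fricative (/ɣ/); uvular lacks fricative (/ʁ/).

/ɣ/, /ʁ/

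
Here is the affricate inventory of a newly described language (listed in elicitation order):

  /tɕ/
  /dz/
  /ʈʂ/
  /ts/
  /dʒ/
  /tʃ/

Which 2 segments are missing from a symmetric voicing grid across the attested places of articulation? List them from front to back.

Voiceless: /ts/ (alveolar), /tʃ/ (postalveolar), /ʈʂ/ (retroflex), /tɕ/ (alveolo-palatal).
Voiced: /dz/ (alveolar), /dʒ/ (postalveolar).
Gaps, from front to back: retroflex lacks voiced (/ɖʐ/); alveolo-palatal lacks voiced (/dʑ/).

/ɖʐ/, /dʑ/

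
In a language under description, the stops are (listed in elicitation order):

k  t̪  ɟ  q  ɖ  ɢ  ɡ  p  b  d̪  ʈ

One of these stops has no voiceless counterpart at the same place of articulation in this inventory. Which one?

Bilabial: /p/ ~ /b/
Dental: /t̪/ ~ /d̪/
Retroflex: /ʈ/ ~ /ɖ/
Velar: /k/ ~ /ɡ/
Uvular: /q/ ~ /ɢ/
Palatal: only /ɟ/ (voiced); no voiceless partner.
So /ɟ/ is the unpaired segment.

/ɟ/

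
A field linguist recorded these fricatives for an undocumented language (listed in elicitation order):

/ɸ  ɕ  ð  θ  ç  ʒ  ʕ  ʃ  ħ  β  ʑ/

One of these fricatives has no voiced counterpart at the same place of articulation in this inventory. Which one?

/ç/

Bilabial: /ɸ/ ~ /β/
Dental: /θ/ ~ /ð/
Postalveolar: /ʃ/ ~ /ʒ/
Alveolo-palatal: /ɕ/ ~ /ʑ/
Pharyngeal: /ħ/ ~ /ʕ/
Palatal: only /ç/ (voiceless); no voiced partner.
So /ç/ is the unpaired segment.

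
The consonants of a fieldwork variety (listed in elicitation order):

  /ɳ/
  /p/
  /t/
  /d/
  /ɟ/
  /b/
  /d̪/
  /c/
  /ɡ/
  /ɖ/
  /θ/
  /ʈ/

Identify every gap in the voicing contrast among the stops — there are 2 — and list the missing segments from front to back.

/t̪/, /k/

place of articulation  voiceless  voiced  
bilabial          p         b       
dental            —         d̪      
alveolar          t         d       
retroflex         ʈ         ɖ       
palatal           c         ɟ       
velar             —         ɡ       
Gaps, from front to back: dental lacks voiceless (/t̪/); velar lacks voiceless (/k/).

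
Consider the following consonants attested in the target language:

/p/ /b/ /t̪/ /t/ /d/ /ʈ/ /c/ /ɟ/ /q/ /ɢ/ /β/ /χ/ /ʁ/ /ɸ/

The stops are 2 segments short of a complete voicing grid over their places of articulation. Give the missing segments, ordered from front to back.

bilabial: voiceless /p/, voiced /b/.
dental: voiceless /t̪/, voiced —.
alveolar: voiceless /t/, voiced /d/.
retroflex: voiceless /ʈ/, voiced —.
palatal: voiceless /c/, voiced /ɟ/.
uvular: voiceless /q/, voiced /ɢ/.
Gaps, from front to back: dental lacks voiced (/d̪/); retroflex lacks voiced (/ɖ/).

/d̪/, /ɖ/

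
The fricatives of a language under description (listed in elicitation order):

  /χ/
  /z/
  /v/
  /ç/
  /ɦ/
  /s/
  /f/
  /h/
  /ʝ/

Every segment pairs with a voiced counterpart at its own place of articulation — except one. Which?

Labiodental: /f/ ~ /v/
Alveolar: /s/ ~ /z/
Palatal: /ç/ ~ /ʝ/
Glottal: /h/ ~ /ɦ/
Uvular: only /χ/ (voiceless); no voiced partner.
So /χ/ is the unpaired segment.

/χ/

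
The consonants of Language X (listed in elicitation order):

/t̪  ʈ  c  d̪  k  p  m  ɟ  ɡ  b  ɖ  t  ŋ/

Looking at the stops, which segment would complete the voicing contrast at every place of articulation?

bilabial: voiceless /p/, voiced /b/.
dental: voiceless /t̪/, voiced /d̪/.
alveolar: voiceless /t/, voiced —.
retroflex: voiceless /ʈ/, voiced /ɖ/.
palatal: voiceless /c/, voiced /ɟ/.
velar: voiceless /k/, voiced /ɡ/.
The alveolar row has no voiced member, so the gap is the voiced alveolar stop /d/.

/d/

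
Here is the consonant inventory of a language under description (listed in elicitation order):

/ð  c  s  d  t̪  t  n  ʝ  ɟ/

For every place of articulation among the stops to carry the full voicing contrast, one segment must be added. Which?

dental: voiceless /t̪/, voiced —.
alveolar: voiceless /t/, voiced /d/.
palatal: voiceless /c/, voiced /ɟ/.
The dental row has no voiced member, so the gap is the voiced dental stop /d̪/.

/d̪/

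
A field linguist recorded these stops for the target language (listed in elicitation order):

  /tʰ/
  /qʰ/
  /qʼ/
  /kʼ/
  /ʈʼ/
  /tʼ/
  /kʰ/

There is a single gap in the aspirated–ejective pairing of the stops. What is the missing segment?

/ʈʰ/

alveolar: aspirated /tʰ/, ejective /tʼ/.
retroflex: aspirated —, ejective /ʈʼ/.
velar: aspirated /kʰ/, ejective /kʼ/.
uvular: aspirated /qʰ/, ejective /qʼ/.
The retroflex row has no aspirated member, so the gap is the aspirated retroflex stop /ʈʰ/.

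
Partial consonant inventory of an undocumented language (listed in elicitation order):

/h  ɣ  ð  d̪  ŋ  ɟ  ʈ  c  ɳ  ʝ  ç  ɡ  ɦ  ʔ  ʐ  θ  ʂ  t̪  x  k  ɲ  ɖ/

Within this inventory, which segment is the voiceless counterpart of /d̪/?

/d̪/ is a voiced dental stop.
The voiceless counterpart is a voiceless dental stop — in this inventory, /t̪/.

/t̪/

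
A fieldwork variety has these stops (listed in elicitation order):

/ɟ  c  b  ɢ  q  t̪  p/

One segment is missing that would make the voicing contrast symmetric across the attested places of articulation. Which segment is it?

bilabial: voiceless /p/, voiced /b/.
dental: voiceless /t̪/, voiced —.
palatal: voiceless /c/, voiced /ɟ/.
uvular: voiceless /q/, voiced /ɢ/.
The dental row has no voiced member, so the gap is the voiced dental stop /d̪/.

/d̪/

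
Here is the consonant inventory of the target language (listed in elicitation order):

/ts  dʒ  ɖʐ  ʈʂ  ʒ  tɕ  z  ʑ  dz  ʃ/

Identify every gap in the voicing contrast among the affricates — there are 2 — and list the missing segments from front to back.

/tʃ/, /dʑ/

place of articulation  voiceless  voiced  
alveolar          ts        dz      
postalveolar      —         dʒ      
retroflex         ʈʂ        ɖʐ      
alveolo-palatal   tɕ        —       
Gaps, from front to back: postalveolar lacks voiceless (/tʃ/); alveolo-palatal lacks voiced (/dʑ/).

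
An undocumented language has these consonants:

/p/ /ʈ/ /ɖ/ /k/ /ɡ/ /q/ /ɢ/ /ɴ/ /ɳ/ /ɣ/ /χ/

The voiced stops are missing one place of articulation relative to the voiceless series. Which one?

place of articulation  voiceless  voiced  
bilabial          p         —       
retroflex         ʈ         ɖ       
velar             k         ɡ       
uvular            q         ɢ       
Every place of articulation has a voiced member except bilabial, where /b/ would be expected.

bilabial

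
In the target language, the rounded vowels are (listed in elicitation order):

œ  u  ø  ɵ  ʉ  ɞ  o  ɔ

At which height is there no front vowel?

high: front —, central /ʉ/, back /u/.
high-mid: front /ø/, central /ɵ/, back /o/.
low-mid: front /œ/, central /ɞ/, back /ɔ/.
Every height has a front member except high, where /y/ would be expected.

high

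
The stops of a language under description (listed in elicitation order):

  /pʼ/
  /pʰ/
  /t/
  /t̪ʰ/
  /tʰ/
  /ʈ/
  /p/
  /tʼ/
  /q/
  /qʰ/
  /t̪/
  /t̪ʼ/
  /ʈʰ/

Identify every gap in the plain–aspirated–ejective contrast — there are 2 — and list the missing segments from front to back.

Plain: /p/ (bilabial), /t̪/ (dental), /t/ (alveolar), /ʈ/ (retroflex), /q/ (uvular).
Aspirated: /pʰ/ (bilabial), /t̪ʰ/ (dental), /tʰ/ (alveolar), /ʈʰ/ (retroflex), /qʰ/ (uvular).
Ejective: /pʼ/ (bilabial), /t̪ʼ/ (dental), /tʼ/ (alveolar).
Gaps, from front to back: retroflex lacks ejective (/ʈʼ/); uvular lacks ejective (/qʼ/).

/ʈʼ/, /qʼ/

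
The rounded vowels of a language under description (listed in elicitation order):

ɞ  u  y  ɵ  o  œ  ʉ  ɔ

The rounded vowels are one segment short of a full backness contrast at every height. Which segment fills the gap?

/ø/

Front: /y/ (high), /œ/ (low-mid).
Central: /ʉ/ (high), /ɵ/ (high-mid), /ɞ/ (low-mid).
Back: /u/ (high), /o/ (high-mid), /ɔ/ (low-mid).
The high-mid row has no front member, so the gap is the high-mid front rounded vowel /ø/.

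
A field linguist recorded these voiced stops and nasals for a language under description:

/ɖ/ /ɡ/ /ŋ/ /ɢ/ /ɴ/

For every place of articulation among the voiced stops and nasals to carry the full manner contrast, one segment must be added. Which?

/ɳ/

place of articulation  oral stop  nasal   
retroflex         ɖ         —       
velar             ɡ         ŋ       
uvular            ɢ         ɴ       
The retroflex row has no nasal member, so the gap is the retroflex nasal /ɳ/.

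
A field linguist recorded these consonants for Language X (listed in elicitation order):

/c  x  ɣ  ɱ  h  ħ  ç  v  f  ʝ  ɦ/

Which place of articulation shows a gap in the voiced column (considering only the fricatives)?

Voiceless: /f/ (labiodental), /ç/ (palatal), /x/ (velar), /ħ/ (pharyngeal), /h/ (glottal).
Voiced: /v/ (labiodental), /ʝ/ (palatal), /ɣ/ (velar), /ɦ/ (glottal).
Every place of articulation has a voiced member except pharyngeal, where /ʕ/ would be expected.

pharyngeal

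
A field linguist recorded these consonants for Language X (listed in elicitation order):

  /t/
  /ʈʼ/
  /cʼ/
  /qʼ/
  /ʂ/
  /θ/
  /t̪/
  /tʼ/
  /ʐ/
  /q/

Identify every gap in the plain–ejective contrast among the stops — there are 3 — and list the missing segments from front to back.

/t̪ʼ/, /ʈ/, /c/

dental: plain /t̪/, ejective —.
alveolar: plain /t/, ejective /tʼ/.
retroflex: plain —, ejective /ʈʼ/.
palatal: plain —, ejective /cʼ/.
uvular: plain /q/, ejective /qʼ/.
Gaps, from front to back: dental lacks ejective (/t̪ʼ/); retroflex lacks plain (/ʈ/); palatal lacks plain (/c/).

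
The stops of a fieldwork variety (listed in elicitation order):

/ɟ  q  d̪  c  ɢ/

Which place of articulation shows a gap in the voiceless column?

dental: voiceless —, voiced /d̪/.
palatal: voiceless /c/, voiced /ɟ/.
uvular: voiceless /q/, voiced /ɢ/.
Every place of articulation has a voiceless member except dental, where /t̪/ would be expected.

dental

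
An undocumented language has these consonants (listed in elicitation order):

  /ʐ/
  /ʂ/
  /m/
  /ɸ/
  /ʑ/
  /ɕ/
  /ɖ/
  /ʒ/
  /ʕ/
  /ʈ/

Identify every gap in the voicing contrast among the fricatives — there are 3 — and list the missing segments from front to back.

/β/, /ʃ/, /ħ/

Voiceless: /ɸ/ (bilabial), /ʂ/ (retroflex), /ɕ/ (alveolo-palatal).
Voiced: /ʒ/ (postalveolar), /ʐ/ (retroflex), /ʑ/ (alveolo-palatal), /ʕ/ (pharyngeal).
Gaps, from front to back: bilabial lacks voiced (/β/); postalveolar lacks voiceless (/ʃ/); pharyngeal lacks voiceless (/ħ/).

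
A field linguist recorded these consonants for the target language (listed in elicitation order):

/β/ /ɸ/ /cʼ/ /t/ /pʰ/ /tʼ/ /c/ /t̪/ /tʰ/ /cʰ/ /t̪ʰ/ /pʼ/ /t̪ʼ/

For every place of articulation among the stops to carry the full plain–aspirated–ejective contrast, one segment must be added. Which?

/p/

Plain: /t̪/ (dental), /t/ (alveolar), /c/ (palatal).
Aspirated: /pʰ/ (bilabial), /t̪ʰ/ (dental), /tʰ/ (alveolar), /cʰ/ (palatal).
Ejective: /pʼ/ (bilabial), /t̪ʼ/ (dental), /tʼ/ (alveolar), /cʼ/ (palatal).
The bilabial row has no plain member, so the gap is the plain bilabial stop /p/.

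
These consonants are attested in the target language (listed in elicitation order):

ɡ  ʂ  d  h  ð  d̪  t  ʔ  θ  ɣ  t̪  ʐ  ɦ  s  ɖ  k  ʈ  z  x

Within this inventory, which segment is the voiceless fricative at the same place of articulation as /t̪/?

/t̪/ is a voiceless dental stop.
The voiceless fricative at the same place is a voiceless dental fricative — in this inventory, /θ/.

/θ/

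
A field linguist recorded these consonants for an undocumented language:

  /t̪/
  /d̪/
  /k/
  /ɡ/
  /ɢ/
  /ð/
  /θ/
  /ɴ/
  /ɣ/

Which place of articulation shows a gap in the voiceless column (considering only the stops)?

Voiceless: /t̪/ (dental), /k/ (velar).
Voiced: /d̪/ (dental), /ɡ/ (velar), /ɢ/ (uvular).
Every place of articulation has a voiceless member except uvular, where /q/ would be expected.

uvular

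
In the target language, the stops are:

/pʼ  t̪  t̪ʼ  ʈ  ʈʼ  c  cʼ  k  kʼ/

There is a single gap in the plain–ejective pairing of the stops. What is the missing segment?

place of articulation  plain     ejective
bilabial          —         pʼ      
dental            t̪        t̪ʼ     
retroflex         ʈ         ʈʼ      
palatal           c         cʼ      
velar             k         kʼ      
The bilabial row has no plain member, so the gap is the plain bilabial stop /p/.

/p/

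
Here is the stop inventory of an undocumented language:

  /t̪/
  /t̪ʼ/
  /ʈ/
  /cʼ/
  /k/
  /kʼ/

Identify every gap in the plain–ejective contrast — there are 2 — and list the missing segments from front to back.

dental: plain /t̪/, ejective /t̪ʼ/.
retroflex: plain /ʈ/, ejective —.
palatal: plain —, ejective /cʼ/.
velar: plain /k/, ejective /kʼ/.
Gaps, from front to back: retroflex lacks ejective (/ʈʼ/); palatal lacks plain (/c/).

/ʈʼ/, /c/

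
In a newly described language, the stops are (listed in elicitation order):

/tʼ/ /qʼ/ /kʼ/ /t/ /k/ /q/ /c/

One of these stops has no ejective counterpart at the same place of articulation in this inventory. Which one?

/c/

Alveolar: /t/ ~ /tʼ/
Velar: /k/ ~ /kʼ/
Uvular: /q/ ~ /qʼ/
Palatal: only /c/ (plain); no ejective partner.
So /c/ is the unpaired segment.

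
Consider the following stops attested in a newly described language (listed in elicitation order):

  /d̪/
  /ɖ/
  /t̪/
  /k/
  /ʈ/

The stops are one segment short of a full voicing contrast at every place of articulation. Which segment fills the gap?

place of articulation  voiceless  voiced  
dental            t̪        d̪      
retroflex         ʈ         ɖ       
velar             k         —       
The velar row has no voiced member, so the gap is the voiced velar stop /ɡ/.

/ɡ/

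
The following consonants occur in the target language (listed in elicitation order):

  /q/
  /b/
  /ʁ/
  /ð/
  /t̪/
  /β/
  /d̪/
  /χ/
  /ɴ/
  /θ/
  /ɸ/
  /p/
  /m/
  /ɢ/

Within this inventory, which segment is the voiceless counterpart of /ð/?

/θ/

/ð/ is a voiced dental fricative.
The voiceless counterpart is a voiceless dental fricative — in this inventory, /θ/.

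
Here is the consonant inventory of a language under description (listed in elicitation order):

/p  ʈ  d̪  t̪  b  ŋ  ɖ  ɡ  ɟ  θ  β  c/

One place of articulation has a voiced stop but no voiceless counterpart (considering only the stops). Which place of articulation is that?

bilabial: voiceless /p/, voiced /b/.
dental: voiceless /t̪/, voiced /d̪/.
retroflex: voiceless /ʈ/, voiced /ɖ/.
palatal: voiceless /c/, voiced /ɟ/.
velar: voiceless —, voiced /ɡ/.
Every place of articulation has a voiceless member except velar, where /k/ would be expected.

velar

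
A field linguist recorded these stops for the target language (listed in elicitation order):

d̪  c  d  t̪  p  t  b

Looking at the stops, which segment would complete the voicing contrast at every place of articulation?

Voiceless: /p/ (bilabial), /t̪/ (dental), /t/ (alveolar), /c/ (palatal).
Voiced: /b/ (bilabial), /d̪/ (dental), /d/ (alveolar).
The palatal row has no voiced member, so the gap is the voiced palatal stop /ɟ/.

/ɟ/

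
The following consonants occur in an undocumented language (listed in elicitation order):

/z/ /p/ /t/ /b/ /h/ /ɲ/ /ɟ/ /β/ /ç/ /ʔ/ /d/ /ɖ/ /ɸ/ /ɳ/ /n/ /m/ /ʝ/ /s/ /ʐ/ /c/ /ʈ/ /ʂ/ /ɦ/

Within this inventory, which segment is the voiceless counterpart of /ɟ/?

/c/

/ɟ/ is a voiced palatal stop.
The voiceless counterpart is a voiceless palatal stop — in this inventory, /c/.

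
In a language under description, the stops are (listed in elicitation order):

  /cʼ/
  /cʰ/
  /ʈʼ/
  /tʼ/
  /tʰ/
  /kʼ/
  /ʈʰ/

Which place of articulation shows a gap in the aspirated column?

velar

place of articulation  aspirated  ejective
alveolar          tʰ        tʼ      
retroflex         ʈʰ        ʈʼ      
palatal           cʰ        cʼ      
velar             —         kʼ      
Every place of articulation has an aspirated member except velar, where /kʰ/ would be expected.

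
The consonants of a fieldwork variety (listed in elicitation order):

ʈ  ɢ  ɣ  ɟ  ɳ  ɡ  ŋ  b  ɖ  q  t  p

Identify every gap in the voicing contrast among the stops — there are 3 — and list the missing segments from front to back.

/d/, /c/, /k/

bilabial: voiceless /p/, voiced /b/.
alveolar: voiceless /t/, voiced —.
retroflex: voiceless /ʈ/, voiced /ɖ/.
palatal: voiceless —, voiced /ɟ/.
velar: voiceless —, voiced /ɡ/.
uvular: voiceless /q/, voiced /ɢ/.
Gaps, from front to back: alveolar lacks voiced (/d/); palatal lacks voiceless (/c/); velar lacks voiceless (/k/).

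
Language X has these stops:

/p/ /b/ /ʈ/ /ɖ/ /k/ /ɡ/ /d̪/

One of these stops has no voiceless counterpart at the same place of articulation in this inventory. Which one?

/d̪/

Bilabial: /p/ ~ /b/
Retroflex: /ʈ/ ~ /ɖ/
Velar: /k/ ~ /ɡ/
Dental: only /d̪/ (voiced); no voiceless partner.
So /d̪/ is the unpaired segment.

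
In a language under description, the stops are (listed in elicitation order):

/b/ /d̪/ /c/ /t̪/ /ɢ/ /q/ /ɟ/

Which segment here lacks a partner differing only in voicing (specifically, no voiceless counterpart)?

Dental: /t̪/ ~ /d̪/
Palatal: /c/ ~ /ɟ/
Uvular: /q/ ~ /ɢ/
Bilabial: only /b/ (voiced); no voiceless partner.
So /b/ is the unpaired segment.

/b/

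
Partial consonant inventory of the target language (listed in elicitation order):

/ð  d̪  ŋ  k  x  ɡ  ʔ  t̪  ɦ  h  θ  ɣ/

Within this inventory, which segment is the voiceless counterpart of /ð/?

/θ/

/ð/ is a voiced dental fricative.
The voiceless counterpart is a voiceless dental fricative — in this inventory, /θ/.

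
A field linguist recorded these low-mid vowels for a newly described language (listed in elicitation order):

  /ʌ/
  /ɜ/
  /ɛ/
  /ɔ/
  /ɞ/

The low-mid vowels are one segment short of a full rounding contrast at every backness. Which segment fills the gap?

/œ/

Unrounded: /ɛ/ (front), /ɜ/ (central), /ʌ/ (back).
Rounded: /ɞ/ (central), /ɔ/ (back).
The front row has no rounded member, so the gap is the front rounded vowel /œ/.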